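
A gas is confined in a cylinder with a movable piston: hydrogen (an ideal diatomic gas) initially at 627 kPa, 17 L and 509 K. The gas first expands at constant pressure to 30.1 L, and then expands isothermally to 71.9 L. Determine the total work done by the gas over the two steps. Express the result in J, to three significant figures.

W_total ≈ 24600 J

Step 1 (isobaric): W = PΔV = (627 kPa)(30.1 − 17 L) = 8214 J.
After step 1: P = 627 kPa, V = 30.1 L, T = 901.2 K.
Step 2 (isothermal): W = P₁V₁ ln(V₂/V₁) = (18873) ln(71.9/30.1) = 16433 J.
W_total = 8214 + 16433 = 24647 J.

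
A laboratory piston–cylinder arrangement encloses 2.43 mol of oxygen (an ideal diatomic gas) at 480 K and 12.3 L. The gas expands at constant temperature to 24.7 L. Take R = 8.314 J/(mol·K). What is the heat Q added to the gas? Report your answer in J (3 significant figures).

Q ≈ 6760 J

Isothermal ⇒ ΔU = 0, so Q = W = nRT ln(V₂/V₁).
Q = (2.43)(8.314)(480) ln(24.7/12.3) = 9697 × 0.6972 = 6761 J.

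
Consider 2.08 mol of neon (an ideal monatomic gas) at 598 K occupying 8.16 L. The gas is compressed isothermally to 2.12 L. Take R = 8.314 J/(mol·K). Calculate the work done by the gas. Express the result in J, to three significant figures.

W ≈ -13900 J

Isothermal: W = nRT ln(V₂/V₁).
W = (2.08)(8.314)(598) × ln(2.12/8.16)
  = 10341 × -1.348
W_by_gas = -13938 J.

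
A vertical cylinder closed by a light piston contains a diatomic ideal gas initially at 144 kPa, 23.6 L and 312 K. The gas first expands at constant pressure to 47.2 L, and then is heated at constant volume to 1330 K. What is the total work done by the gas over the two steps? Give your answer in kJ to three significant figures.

Step 1 (isobaric): W = PΔV = (144 kPa)(47.2 − 23.6 L) = 3398 J.
Step 2 (isochoric): W = 0 (constant volume).
W_total = 3398 + 0 = 3398 J.

W_total ≈ 3.40 kJ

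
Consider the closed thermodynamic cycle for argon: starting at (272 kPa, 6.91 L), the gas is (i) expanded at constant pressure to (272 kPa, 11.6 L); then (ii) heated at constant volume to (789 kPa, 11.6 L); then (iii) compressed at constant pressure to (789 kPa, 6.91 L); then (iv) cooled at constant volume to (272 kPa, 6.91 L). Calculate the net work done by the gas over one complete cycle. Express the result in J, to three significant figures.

W_net ≈ -2420 J

Constant-volume legs do no work.
W(i) = (272)(11.6 − 6.91) = 1276 J; W(iii) = (789)(6.91 − 11.6) = -3700 J.
W_net = 1276 − 3700 = -2425 J (the counter-clockwise enclosed area).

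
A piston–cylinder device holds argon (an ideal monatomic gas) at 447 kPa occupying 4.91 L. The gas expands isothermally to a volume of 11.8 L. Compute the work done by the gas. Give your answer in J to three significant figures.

Isothermal: W = nRT ln(V₂/V₁) = P₁V₁ ln(V₂/V₁).
P₁V₁ = (447 kPa)(4.91 L) = 2195 J.
W = 2195 × ln(11.8/4.91) = 2195 × 0.8768
W_by_gas = 1924 J.

W ≈ 1920 J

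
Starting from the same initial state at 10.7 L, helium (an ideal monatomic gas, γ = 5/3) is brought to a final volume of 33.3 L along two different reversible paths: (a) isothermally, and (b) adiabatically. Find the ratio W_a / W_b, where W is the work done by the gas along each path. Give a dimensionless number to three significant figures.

W_a / W_b ≈ 1.43

Path (a) isothermal: W = P₁V₁ ln(V₂/V₁) → W_a/(P₁V₁) = 1.135.
Path (b) adiabatic: W = P₁V₁(1 − (V₁/V₂)^(γ−1))/(γ−1) → W_b/(P₁V₁) = 0.7963.
W_a / W_b = 1.135 / 0.7963 = 1.426.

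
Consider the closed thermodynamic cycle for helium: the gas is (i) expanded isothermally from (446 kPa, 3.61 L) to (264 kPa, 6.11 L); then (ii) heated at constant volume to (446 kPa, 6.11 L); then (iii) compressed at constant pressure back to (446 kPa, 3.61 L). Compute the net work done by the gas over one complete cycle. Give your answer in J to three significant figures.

Leg (i): W = PᵢVᵢ ln(V_f/Vᵢ) = (1610) ln(6.11/3.61) = 847.2 J.
Leg (ii): W = 0.
Leg (iii): W = PΔV = (446)(3.61 − 6.11) = -1115 J.
W_net = 847.2 − 1115 = -267.8 J.

W_net ≈ -268 J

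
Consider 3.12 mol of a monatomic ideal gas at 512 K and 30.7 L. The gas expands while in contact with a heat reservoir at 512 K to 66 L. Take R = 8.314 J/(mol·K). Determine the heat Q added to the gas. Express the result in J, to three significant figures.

Isothermal ⇒ ΔU = 0, so Q = W = nRT ln(V₂/V₁).
Q = (3.12)(8.314)(512) ln(66/30.7) = 13281 × 0.7654 = 10165 J.

Q ≈ 10200 J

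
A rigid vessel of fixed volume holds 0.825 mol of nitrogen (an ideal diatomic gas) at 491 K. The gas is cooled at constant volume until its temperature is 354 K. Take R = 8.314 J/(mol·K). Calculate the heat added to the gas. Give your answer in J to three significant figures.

Constant volume ⇒ W = 0, so Q = ΔU = nCᵥΔT with Cᵥ = 5R/2 = 20.79 J/(mol·K).
ΔU = (0.825)(20.79)(354 − 491) = -2349 J.

Q ≈ -2350 J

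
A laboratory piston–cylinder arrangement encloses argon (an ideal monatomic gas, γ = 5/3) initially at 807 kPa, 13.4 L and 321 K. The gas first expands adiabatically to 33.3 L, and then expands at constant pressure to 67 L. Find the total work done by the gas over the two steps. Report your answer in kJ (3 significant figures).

W_total ≈ 13.3 kJ

Step 1 (adiabatic): W = (P₁V₁ − P₂V₂)/(γ−1) = (10814 − 5894)/0.667 = 7380 J.
After step 1: P = 177 kPa, V = 33.3 L, T = 175 K.
Step 2 (isobaric): W = PΔV = (177 kPa)(67 − 33.3 L) = 5965 J.
W_total = 7380 + 5965 = 13344 J.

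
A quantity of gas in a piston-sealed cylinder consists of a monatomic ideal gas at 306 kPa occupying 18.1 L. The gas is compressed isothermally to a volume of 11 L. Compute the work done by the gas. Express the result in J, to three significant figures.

W ≈ -2760 J

Isothermal: W = nRT ln(V₂/V₁) = P₁V₁ ln(V₂/V₁).
P₁V₁ = (306 kPa)(18.1 L) = 5539 J.
W = 5539 × ln(11/18.1) = 5539 × -0.498
W_by_gas = -2758 J.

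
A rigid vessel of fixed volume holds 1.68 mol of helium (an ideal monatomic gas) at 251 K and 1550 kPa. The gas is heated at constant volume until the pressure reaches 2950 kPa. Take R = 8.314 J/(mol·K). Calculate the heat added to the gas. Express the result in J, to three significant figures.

Q ≈ 4750 J

Constant volume ⇒ W = 0, so Q = ΔU = nCᵥΔT with Cᵥ = 3R/2 = 12.47 J/(mol·K).
At constant V, T₂/T₁ = P₂/P₁ ⇒ ΔT = T₁(P₂/P₁ − 1) = 251·(2950/1550 − 1) = 226.7 K.
ΔU = (1.68)(12.47)(226.7) = 4750 J.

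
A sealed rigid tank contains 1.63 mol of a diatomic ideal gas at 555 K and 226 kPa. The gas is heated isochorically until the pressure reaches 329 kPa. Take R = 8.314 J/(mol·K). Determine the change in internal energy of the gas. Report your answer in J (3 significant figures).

Constant volume ⇒ W = 0, so Q = ΔU = nCᵥΔT with Cᵥ = 5R/2 = 20.79 J/(mol·K).
At constant V, T₂/T₁ = P₂/P₁ ⇒ ΔT = T₁(P₂/P₁ − 1) = 555·(329/226 − 1) = 252.9 K.
ΔU = (1.63)(20.79)(252.9) = 8570 J.

ΔU ≈ 8570 J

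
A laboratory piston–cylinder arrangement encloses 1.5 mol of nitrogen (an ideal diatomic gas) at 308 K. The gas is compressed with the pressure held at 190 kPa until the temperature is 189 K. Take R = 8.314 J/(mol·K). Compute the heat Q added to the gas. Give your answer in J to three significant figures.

Isobaric: W = nRΔT = (1.5)(8.314)(-119) = -1484 J.
ΔU = nCᵥΔT with Cᵥ = 5R/2: ΔU = (1.5)(20.79)(-119) = -3710 J.
Q = ΔU + W = -3710 − 1484 = -5194 J.

Q ≈ -5190 J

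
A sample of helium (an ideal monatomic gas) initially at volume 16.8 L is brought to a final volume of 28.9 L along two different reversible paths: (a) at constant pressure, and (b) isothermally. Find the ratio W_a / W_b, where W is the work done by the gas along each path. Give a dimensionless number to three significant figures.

Path (a) isobaric: W = P₁(V₂ − V₁) → W_a/(P₁V₁) = 0.7202.
Path (b) isothermal: W = P₁V₁ ln(V₂/V₁) → W_b/(P₁V₁) = 0.5425.
W_a / W_b = 0.7202 / 0.5425 = 1.328.

W_a / W_b ≈ 1.33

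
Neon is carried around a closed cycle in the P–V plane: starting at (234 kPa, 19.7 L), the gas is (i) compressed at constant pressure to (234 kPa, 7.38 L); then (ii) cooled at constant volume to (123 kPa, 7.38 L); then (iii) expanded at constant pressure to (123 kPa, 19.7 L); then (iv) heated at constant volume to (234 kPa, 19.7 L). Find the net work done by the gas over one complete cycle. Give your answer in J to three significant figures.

W_net ≈ -1370 J

Constant-volume legs do no work.
W(i) = (234)(7.38 − 19.7) = -2883 J; W(iii) = (123)(19.7 − 7.38) = 1515 J.
W_net = -2883 + 1515 = -1368 J (the counter-clockwise enclosed area).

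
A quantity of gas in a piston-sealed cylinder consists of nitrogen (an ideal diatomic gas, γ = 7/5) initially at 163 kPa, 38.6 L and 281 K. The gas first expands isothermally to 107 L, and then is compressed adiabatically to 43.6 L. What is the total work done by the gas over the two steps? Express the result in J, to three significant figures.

Step 1 (isothermal): W = P₁V₁ ln(V₂/V₁) = (6292) ln(107/38.6) = 6415 J.
After step 1: P = 58.8 kPa, V = 107 L, T = 281 K.
Step 2 (adiabatic): W = (P₁V₁ − P₂V₂)/(γ−1) = (6292 − 9010)/0.4 = -6796 J.
W_total = 6415 − 6796 = -381 J.

W_total ≈ -381 J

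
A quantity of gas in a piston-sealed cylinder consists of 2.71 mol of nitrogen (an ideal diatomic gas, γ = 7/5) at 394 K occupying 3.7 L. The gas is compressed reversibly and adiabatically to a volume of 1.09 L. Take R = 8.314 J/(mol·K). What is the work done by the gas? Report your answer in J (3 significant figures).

W ≈ -14000 J

Adiabatic: TV^(γ−1) = const with γ = 7/5.
T₂ = T₁ (V₁/V₂)^(γ−1) = 394 × (3.7/1.09)^0.4 = 394 × 1.63 = 642.4 K.
W_by = nCᵥ(T₁ − T₂) = (2.71)(20.79)(394 − 642.4) = -13992 J.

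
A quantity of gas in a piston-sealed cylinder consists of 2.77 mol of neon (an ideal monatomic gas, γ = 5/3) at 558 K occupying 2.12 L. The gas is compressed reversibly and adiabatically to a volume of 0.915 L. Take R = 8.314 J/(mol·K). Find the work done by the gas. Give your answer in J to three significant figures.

W ≈ -14500 J

Adiabatic: TV^(γ−1) = const with γ = 5/3.
T₂ = T₁ (V₁/V₂)^(γ−1) = 558 × (2.12/0.915)^0.667 = 558 × 1.751 = 977 K.
W_by = nCᵥ(T₁ − T₂) = (2.77)(12.47)(558 − 977) = -14475 J.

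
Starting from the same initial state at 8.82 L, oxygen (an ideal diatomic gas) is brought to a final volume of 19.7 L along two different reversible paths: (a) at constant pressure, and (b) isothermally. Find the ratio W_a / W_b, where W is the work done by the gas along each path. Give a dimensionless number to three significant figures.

W_a / W_b ≈ 1.54

Path (a) isobaric: W = P₁(V₂ − V₁) → W_a/(P₁V₁) = 1.234.
Path (b) isothermal: W = P₁V₁ ln(V₂/V₁) → W_b/(P₁V₁) = 0.8036.
W_a / W_b = 1.234 / 0.8036 = 1.535.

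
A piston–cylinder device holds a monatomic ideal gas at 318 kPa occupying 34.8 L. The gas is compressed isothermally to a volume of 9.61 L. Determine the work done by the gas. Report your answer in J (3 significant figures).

W ≈ -14200 J

Isothermal: W = nRT ln(V₂/V₁) = P₁V₁ ln(V₂/V₁).
P₁V₁ = (318 kPa)(34.8 L) = 11066 J.
W = 11066 × ln(9.61/34.8) = 11066 × -1.287
W_by_gas = -14240 J.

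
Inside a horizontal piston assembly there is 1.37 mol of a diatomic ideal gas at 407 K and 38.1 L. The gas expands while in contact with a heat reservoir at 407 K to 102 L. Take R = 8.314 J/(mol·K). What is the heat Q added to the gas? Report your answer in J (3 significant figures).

Q ≈ 4570 J

Isothermal ⇒ ΔU = 0, so Q = W = nRT ln(V₂/V₁).
Q = (1.37)(8.314)(407) ln(102/38.1) = 4636 × 0.9848 = 4565 J.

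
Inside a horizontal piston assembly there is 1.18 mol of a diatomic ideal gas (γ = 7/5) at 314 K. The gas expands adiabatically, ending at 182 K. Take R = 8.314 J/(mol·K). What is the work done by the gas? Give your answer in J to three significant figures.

Adiabatic ⇒ Q = 0, so W_by = −ΔU = nCᵥ(T₁ − T₂).
Cᵥ = 5R/2 = 20.79 J/(mol·K).
W = (1.18)(20.79)(314 − 182) = 3237 J.

W ≈ 3240 J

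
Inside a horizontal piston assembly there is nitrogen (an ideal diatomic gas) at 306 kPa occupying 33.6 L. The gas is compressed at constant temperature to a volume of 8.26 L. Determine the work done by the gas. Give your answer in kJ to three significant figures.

Isothermal: W = nRT ln(V₂/V₁) = P₁V₁ ln(V₂/V₁).
P₁V₁ = (306 kPa)(33.6 L) = 10282 J.
W = 10282 × ln(8.26/33.6) = 10282 × -1.403
W_by_gas = -14426 J.

W ≈ -14.4 kJ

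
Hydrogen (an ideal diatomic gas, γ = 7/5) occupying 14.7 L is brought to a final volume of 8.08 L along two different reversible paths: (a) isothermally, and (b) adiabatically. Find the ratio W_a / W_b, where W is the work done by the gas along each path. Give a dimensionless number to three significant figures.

W_a / W_b ≈ 0.885

Path (a) isothermal: W = P₁V₁ ln(V₂/V₁) → W_a/(P₁V₁) = -0.5985.
Path (b) adiabatic: W = P₁V₁(1 − (V₁/V₂)^(γ−1))/(γ−1) → W_b/(P₁V₁) = -0.6762.
W_a / W_b = -0.5985 / -0.6762 = 0.8851.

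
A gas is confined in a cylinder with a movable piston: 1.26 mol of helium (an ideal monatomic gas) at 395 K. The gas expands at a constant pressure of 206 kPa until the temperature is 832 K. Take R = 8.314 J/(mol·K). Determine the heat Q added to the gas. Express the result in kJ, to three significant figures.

Isobaric: W = nRΔT = (1.26)(8.314)(437) = 4578 J.
ΔU = nCᵥΔT with Cᵥ = 3R/2: ΔU = (1.26)(12.47)(437) = 6867 J.
Q = ΔU + W = 6867 + 4578 = 11445 J.

Q ≈ 11.4 kJ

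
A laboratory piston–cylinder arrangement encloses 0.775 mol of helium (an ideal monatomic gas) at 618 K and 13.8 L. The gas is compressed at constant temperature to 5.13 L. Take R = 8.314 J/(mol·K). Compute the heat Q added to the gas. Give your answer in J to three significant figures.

Q ≈ -3940 J

Isothermal ⇒ ΔU = 0, so Q = W = nRT ln(V₂/V₁).
Q = (0.775)(8.314)(618) ln(5.13/13.8) = 3982 × -0.9896 = -3940 J.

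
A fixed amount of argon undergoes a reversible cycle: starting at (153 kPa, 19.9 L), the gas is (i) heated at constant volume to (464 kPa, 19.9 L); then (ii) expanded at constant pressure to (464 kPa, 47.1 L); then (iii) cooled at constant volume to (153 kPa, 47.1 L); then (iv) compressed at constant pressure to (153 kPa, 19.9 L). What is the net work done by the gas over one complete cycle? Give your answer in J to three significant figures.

Constant-volume legs do no work.
W(ii) = (464)(47.1 − 19.9) = 12621 J; W(iv) = (153)(19.9 − 47.1) = -4162 J.
W_net = 12621 − 4162 = 8459 J (the clockwise enclosed area).

W_net ≈ 8460 J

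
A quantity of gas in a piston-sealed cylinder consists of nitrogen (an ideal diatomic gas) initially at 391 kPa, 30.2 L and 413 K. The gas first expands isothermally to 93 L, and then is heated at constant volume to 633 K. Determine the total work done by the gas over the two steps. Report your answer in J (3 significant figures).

Step 1 (isothermal): W = P₁V₁ ln(V₂/V₁) = (11808) ln(93/30.2) = 13281 J.
Step 2 (isochoric): W = 0 (constant volume).
W_total = 13281 + 0 = 13281 J.

W_total ≈ 13300 J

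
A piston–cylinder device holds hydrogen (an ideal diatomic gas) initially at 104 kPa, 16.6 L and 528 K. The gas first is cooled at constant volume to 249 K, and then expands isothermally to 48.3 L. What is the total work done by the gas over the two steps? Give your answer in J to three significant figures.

Step 1 (isochoric): W = 0 (constant volume).
After step 1: P = 49.05 kPa (V unchanged).
Step 2 (isothermal): W = P₁V₁ ln(V₂/V₁) = (814.2) ln(48.3/16.6) = 869.5 J.
W_total = 0 + 869.5 = 869.5 J.

W_total ≈ 870 J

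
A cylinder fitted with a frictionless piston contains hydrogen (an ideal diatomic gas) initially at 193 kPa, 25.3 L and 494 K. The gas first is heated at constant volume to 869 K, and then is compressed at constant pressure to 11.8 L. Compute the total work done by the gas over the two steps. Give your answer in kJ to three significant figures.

Step 1 (isochoric): W = 0 (constant volume).
After step 1: P = 339.5 kPa (V unchanged).
Step 2 (isobaric): W = PΔV = (339.5 kPa)(11.8 − 25.3 L) = -4583 J.
W_total = 0 − 4583 = -4583 J.

W_total ≈ -4.58 kJ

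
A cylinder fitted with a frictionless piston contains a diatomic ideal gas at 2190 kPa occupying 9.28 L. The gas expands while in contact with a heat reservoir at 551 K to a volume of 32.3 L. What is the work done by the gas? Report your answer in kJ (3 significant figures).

W ≈ 25.3 kJ

Isothermal: W = nRT ln(V₂/V₁) = P₁V₁ ln(V₂/V₁).
P₁V₁ = (2190 kPa)(9.28 L) = 20323 J.
W = 20323 × ln(32.3/9.28) = 20323 × 1.247
W_by_gas = 25347 J.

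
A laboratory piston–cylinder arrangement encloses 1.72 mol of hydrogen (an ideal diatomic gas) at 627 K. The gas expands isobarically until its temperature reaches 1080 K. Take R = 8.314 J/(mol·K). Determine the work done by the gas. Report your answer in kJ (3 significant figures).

W ≈ 6.48 kJ

Isobaric: W = P ΔV = nR ΔT.
W = (1.72)(8.314)(1080 − 627) = 6478 J.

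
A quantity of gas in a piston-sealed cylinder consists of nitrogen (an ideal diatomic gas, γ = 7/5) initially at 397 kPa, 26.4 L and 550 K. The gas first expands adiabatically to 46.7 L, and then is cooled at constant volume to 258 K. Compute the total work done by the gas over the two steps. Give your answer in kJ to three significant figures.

W_total ≈ 5.35 kJ

Step 1 (adiabatic): W = (P₁V₁ − P₂V₂)/(γ−1) = (10481 − 8343)/0.4 = 5345 J.
Step 2 (isochoric): W = 0 (constant volume).
W_total = 5345 + 0 = 5345 J.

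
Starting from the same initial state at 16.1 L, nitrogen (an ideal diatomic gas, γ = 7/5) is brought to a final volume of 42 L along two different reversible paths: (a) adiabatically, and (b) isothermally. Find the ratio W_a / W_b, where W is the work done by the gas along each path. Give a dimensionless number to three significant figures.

Path (a) adiabatic: W = P₁V₁(1 − (V₁/V₂)^(γ−1))/(γ−1) → W_a/(P₁V₁) = 0.7964.
Path (b) isothermal: W = P₁V₁ ln(V₂/V₁) → W_b/(P₁V₁) = 0.9589.
W_a / W_b = 0.7964 / 0.9589 = 0.8306.

W_a / W_b ≈ 0.831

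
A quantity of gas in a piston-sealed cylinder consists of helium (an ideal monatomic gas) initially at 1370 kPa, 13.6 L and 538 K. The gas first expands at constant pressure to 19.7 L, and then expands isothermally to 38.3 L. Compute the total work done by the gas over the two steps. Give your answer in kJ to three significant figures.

W_total ≈ 26.3 kJ

Step 1 (isobaric): W = PΔV = (1370 kPa)(19.7 − 13.6 L) = 8357 J.
After step 1: P = 1370 kPa, V = 19.7 L, T = 779.3 K.
Step 2 (isothermal): W = P₁V₁ ln(V₂/V₁) = (26989) ln(38.3/19.7) = 17943 J.
W_total = 8357 + 17943 = 26300 J.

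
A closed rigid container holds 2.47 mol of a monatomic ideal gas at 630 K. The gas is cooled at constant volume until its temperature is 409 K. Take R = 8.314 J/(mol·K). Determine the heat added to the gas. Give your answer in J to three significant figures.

Q ≈ -6810 J

Constant volume ⇒ W = 0, so Q = ΔU = nCᵥΔT with Cᵥ = 3R/2 = 12.47 J/(mol·K).
ΔU = (2.47)(12.47)(409 − 630) = -6808 J.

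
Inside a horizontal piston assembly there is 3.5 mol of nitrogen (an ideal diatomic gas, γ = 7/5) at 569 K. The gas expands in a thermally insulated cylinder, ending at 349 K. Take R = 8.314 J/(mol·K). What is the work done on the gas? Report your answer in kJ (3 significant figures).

W ≈ -16.0 kJ

Adiabatic ⇒ Q = 0, so W_by = −ΔU = nCᵥ(T₁ − T₂).
Cᵥ = 5R/2 = 20.79 J/(mol·K).
W = (3.5)(20.79)(569 − 349) = 16004 J.
Work on gas = −W_by = -16004 J.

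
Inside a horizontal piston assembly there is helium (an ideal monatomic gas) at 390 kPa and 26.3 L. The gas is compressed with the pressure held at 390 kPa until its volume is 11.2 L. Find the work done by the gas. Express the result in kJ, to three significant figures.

W ≈ -5.89 kJ

Isobaric: W = P ΔV.
W = (390 kPa)(11.2 − 26.3 L) = (390)(-15.1) = -5889 J.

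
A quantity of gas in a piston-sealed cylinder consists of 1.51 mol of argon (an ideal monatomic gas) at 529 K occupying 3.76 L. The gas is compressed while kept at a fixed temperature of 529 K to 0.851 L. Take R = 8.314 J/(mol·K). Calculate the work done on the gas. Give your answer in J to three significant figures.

Isothermal: W = nRT ln(V₂/V₁).
W = (1.51)(8.314)(529) × ln(0.851/3.76)
  = 6641 × -1.486
W_by_gas = -9867 J; work on gas = −W_by = 9867 J.

W ≈ 9870 J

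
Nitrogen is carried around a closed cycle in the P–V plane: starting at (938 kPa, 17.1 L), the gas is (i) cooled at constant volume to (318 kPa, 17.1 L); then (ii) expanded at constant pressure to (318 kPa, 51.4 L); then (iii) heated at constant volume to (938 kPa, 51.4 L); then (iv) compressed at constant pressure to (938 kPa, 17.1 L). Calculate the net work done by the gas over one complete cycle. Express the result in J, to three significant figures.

W_net ≈ -21300 J

Constant-volume legs do no work.
W(ii) = (318)(51.4 − 17.1) = 10907 J; W(iv) = (938)(17.1 − 51.4) = -32173 J.
W_net = 10907 − 32173 = -21266 J (the counter-clockwise enclosed area).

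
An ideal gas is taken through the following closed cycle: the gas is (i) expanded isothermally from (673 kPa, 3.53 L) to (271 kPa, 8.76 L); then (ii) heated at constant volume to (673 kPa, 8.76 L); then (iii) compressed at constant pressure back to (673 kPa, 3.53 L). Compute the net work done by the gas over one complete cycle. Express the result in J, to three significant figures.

W_net ≈ -1360 J

Leg (i): W = PᵢVᵢ ln(V_f/Vᵢ) = (2376) ln(8.76/3.53) = 2159 J.
Leg (ii): W = 0.
Leg (iii): W = PΔV = (673)(3.53 − 8.76) = -3520 J.
W_net = 2159 − 3520 = -1361 J.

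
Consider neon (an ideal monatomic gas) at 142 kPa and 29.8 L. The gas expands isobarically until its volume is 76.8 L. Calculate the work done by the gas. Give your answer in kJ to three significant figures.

W ≈ 6.67 kJ

Isobaric: W = P ΔV.
W = (142 kPa)(76.8 − 29.8 L) = (142)(47) = 6674 J.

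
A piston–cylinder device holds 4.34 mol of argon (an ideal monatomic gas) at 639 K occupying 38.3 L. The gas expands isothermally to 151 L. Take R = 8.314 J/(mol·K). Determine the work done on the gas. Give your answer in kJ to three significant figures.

Isothermal: W = nRT ln(V₂/V₁).
W = (4.34)(8.314)(639) × ln(151/38.3)
  = 23057 × 1.372
W_by_gas = 31630 J; work on gas = −W_by = -31630 J.

W ≈ -31.6 kJ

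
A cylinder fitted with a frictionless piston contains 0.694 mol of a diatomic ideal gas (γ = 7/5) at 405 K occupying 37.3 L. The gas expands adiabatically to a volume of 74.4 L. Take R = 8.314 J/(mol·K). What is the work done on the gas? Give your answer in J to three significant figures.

W ≈ -1410 J

Adiabatic: TV^(γ−1) = const with γ = 7/5.
T₂ = T₁ (V₁/V₂)^(γ−1) = 405 × (37.3/74.4)^0.4 = 405 × 0.7587 = 307.3 K.
W_by = nCᵥ(T₁ − T₂) = (0.694)(20.79)(405 − 307.3) = 1410 J.
Work on gas = −W_by = -1410 J.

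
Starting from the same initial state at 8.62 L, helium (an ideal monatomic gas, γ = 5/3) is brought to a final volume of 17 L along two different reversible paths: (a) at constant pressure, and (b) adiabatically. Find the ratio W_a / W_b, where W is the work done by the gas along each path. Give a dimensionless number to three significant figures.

W_a / W_b ≈ 1.78

Path (a) isobaric: W = P₁(V₂ − V₁) → W_a/(P₁V₁) = 0.9722.
Path (b) adiabatic: W = P₁V₁(1 − (V₁/V₂)^(γ−1))/(γ−1) → W_b/(P₁V₁) = 0.5462.
W_a / W_b = 0.9722 / 0.5462 = 1.78.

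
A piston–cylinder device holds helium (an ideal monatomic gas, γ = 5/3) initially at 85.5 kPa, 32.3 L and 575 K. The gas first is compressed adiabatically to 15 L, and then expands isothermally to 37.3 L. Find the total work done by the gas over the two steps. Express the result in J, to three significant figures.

Step 1 (adiabatic): W = (P₁V₁ − P₂V₂)/(γ−1) = (2762 − 4605)/0.667 = -2765 J.
After step 1: P = 307 kPa, V = 15 L, T = 958.8 K.
Step 2 (isothermal): W = P₁V₁ ln(V₂/V₁) = (4605) ln(37.3/15) = 4195 J.
W_total = -2765 + 4195 = 1430 J.

W_total ≈ 1430 J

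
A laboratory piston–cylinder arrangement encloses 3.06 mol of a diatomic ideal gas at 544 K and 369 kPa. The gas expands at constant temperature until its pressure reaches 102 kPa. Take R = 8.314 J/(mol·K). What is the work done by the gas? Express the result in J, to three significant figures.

W ≈ 17800 J

Isothermal process: W = nRT ln(V₂/V₁) = nRT ln(P₁/P₂).
W = (3.06)(8.314)(544) × ln(369/102)
  = 13840 × ln(3.618) = 13840 × 1.286
W_by_gas = 17796 J.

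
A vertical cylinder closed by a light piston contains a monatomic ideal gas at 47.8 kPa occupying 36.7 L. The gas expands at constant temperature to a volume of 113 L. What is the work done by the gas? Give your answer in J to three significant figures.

W ≈ 1970 J

Isothermal: W = nRT ln(V₂/V₁) = P₁V₁ ln(V₂/V₁).
P₁V₁ = (47.8 kPa)(36.7 L) = 1754 J.
W = 1754 × ln(113/36.7) = 1754 × 1.125
W_by_gas = 1973 J.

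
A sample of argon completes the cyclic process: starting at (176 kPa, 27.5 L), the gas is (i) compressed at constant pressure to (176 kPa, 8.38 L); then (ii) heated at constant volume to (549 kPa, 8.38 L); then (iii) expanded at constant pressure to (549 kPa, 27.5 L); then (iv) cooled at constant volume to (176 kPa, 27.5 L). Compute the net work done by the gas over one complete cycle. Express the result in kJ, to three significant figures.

Constant-volume legs do no work.
W(i) = (176)(8.38 − 27.5) = -3365 J; W(iii) = (549)(27.5 − 8.38) = 10497 J.
W_net = -3365 + 10497 = 7132 J (the clockwise enclosed area).

W_net ≈ 7.13 kJ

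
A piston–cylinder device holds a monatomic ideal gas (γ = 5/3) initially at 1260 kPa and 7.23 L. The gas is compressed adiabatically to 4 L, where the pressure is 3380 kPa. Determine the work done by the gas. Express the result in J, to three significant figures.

Adiabatic: W = (P₁V₁ − P₂V₂)/(γ − 1) with γ = 5/3.
P₁V₁ = 9110 J, P₂V₂ = 13520 J.
W = (9110 − 13520) / 0.6667 = -6615 J.

W ≈ -6620 J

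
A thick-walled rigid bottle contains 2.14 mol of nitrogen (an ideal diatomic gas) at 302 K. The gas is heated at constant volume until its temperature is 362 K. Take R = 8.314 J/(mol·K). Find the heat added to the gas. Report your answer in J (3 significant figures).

Q ≈ 2670 J

Constant volume ⇒ W = 0, so Q = ΔU = nCᵥΔT with Cᵥ = 5R/2 = 20.79 J/(mol·K).
ΔU = (2.14)(20.79)(362 − 302) = 2669 J.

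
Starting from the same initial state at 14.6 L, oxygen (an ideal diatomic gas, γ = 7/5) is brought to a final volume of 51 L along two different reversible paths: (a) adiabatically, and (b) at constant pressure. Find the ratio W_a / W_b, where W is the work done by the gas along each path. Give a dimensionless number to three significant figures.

W_a / W_b ≈ 0.395

Path (a) adiabatic: W = P₁V₁(1 − (V₁/V₂)^(γ−1))/(γ−1) → W_a/(P₁V₁) = 0.9842.
Path (b) isobaric: W = P₁(V₂ − V₁) → W_b/(P₁V₁) = 2.493.
W_a / W_b = 0.9842 / 2.493 = 0.3947.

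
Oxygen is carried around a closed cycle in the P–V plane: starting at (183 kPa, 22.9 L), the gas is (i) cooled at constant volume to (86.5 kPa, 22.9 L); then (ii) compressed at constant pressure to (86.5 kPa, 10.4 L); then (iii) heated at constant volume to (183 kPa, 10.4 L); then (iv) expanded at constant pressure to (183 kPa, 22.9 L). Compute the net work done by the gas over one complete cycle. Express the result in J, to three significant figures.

Constant-volume legs do no work.
W(ii) = (86.5)(10.4 − 22.9) = -1081 J; W(iv) = (183)(22.9 − 10.4) = 2287 J.
W_net = -1081 + 2287 = 1206 J (the clockwise enclosed area).

W_net ≈ 1210 J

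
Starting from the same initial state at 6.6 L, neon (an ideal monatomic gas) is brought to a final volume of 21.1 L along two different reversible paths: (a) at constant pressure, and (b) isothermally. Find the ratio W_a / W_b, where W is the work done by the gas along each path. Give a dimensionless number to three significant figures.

Path (a) isobaric: W = P₁(V₂ − V₁) → W_a/(P₁V₁) = 2.197.
Path (b) isothermal: W = P₁V₁ ln(V₂/V₁) → W_b/(P₁V₁) = 1.162.
W_a / W_b = 2.197 / 1.162 = 1.89.

W_a / W_b ≈ 1.89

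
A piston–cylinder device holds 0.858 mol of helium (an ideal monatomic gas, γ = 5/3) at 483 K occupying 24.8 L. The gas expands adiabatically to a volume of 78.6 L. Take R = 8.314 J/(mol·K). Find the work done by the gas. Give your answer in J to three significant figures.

Adiabatic: TV^(γ−1) = const with γ = 5/3.
T₂ = T₁ (V₁/V₂)^(γ−1) = 483 × (24.8/78.6)^0.667 = 483 × 0.4635 = 223.9 K.
W_by = nCᵥ(T₁ − T₂) = (0.858)(12.47)(483 − 223.9) = 2773 J.

W ≈ 2770 J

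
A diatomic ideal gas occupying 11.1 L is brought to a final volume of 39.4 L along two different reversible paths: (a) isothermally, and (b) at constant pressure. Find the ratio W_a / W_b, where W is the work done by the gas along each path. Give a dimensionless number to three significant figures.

Path (a) isothermal: W = P₁V₁ ln(V₂/V₁) → W_a/(P₁V₁) = 1.267.
Path (b) isobaric: W = P₁(V₂ − V₁) → W_b/(P₁V₁) = 2.55.
W_a / W_b = 1.267 / 2.55 = 0.4969.

W_a / W_b ≈ 0.497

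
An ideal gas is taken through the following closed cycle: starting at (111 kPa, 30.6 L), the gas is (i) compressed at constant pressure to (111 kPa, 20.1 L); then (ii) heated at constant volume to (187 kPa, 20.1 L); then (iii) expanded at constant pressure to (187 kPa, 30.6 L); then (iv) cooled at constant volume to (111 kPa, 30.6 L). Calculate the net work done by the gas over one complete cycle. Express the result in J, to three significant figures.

W_net ≈ 798 J

Constant-volume legs do no work.
W(i) = (111)(20.1 − 30.6) = -1166 J; W(iii) = (187)(30.6 − 20.1) = 1964 J.
W_net = -1166 + 1964 = 798 J (the clockwise enclosed area).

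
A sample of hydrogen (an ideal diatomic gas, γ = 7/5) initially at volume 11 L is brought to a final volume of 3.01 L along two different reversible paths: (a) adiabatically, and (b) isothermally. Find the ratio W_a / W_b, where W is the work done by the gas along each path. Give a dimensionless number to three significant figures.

Path (a) adiabatic: W = P₁V₁(1 − (V₁/V₂)^(γ−1))/(γ−1) → W_a/(P₁V₁) = -1.698.
Path (b) isothermal: W = P₁V₁ ln(V₂/V₁) → W_b/(P₁V₁) = -1.296.
W_a / W_b = -1.698 / -1.296 = 1.31.

W_a / W_b ≈ 1.31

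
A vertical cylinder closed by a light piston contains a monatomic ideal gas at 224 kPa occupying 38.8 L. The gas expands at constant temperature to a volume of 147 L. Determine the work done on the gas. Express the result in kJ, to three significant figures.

W ≈ -11.6 kJ

Isothermal: W = nRT ln(V₂/V₁) = P₁V₁ ln(V₂/V₁).
P₁V₁ = (224 kPa)(38.8 L) = 8691 J.
W = 8691 × ln(147/38.8) = 8691 × 1.332
W_by_gas = 11577 J; work on gas = −W_by = -11577 J.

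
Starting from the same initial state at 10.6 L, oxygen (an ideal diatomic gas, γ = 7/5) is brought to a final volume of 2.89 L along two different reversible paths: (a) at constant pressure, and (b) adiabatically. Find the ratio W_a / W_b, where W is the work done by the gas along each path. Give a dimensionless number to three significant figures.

Path (a) isobaric: W = P₁(V₂ − V₁) → W_a/(P₁V₁) = -0.7274.
Path (b) adiabatic: W = P₁V₁(1 − (V₁/V₂)^(γ−1))/(γ−1) → W_b/(P₁V₁) = -1.704.
W_a / W_b = -0.7274 / -1.704 = 0.4268.

W_a / W_b ≈ 0.427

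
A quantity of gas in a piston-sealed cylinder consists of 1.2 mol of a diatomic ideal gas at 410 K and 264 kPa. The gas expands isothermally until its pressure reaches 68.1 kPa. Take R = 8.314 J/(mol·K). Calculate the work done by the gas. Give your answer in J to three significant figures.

Isothermal process: W = nRT ln(V₂/V₁) = nRT ln(P₁/P₂).
W = (1.2)(8.314)(410) × ln(264/68.1)
  = 4090 × ln(3.877) = 4090 × 1.355
W_by_gas = 5542 J.

W ≈ 5540 J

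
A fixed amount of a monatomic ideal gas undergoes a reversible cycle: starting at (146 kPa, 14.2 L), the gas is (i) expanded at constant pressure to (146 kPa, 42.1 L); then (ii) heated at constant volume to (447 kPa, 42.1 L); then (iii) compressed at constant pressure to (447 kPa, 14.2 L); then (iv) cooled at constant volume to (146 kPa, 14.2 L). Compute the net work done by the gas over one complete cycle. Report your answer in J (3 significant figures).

Constant-volume legs do no work.
W(i) = (146)(42.1 − 14.2) = 4073 J; W(iii) = (447)(14.2 − 42.1) = -12471 J.
W_net = 4073 − 12471 = -8398 J (the counter-clockwise enclosed area).

W_net ≈ -8400 J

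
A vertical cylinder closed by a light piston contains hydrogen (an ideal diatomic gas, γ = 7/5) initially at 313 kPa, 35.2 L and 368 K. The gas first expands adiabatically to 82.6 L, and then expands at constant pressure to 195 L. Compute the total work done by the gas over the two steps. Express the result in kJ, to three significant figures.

Step 1 (adiabatic): W = (P₁V₁ − P₂V₂)/(γ−1) = (11018 − 7833)/0.4 = 7962 J.
After step 1: P = 94.83 kPa, V = 82.6 L, T = 261.6 K.
Step 2 (isobaric): W = PΔV = (94.83 kPa)(195 − 82.6 L) = 10659 J.
W_total = 7962 + 10659 = 18621 J.

W_total ≈ 18.6 kJ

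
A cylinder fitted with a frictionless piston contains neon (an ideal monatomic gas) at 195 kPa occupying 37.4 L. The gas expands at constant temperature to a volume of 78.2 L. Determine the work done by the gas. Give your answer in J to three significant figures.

W ≈ 5380 J

Isothermal: W = nRT ln(V₂/V₁) = P₁V₁ ln(V₂/V₁).
P₁V₁ = (195 kPa)(37.4 L) = 7293 J.
W = 7293 × ln(78.2/37.4) = 7293 × 0.7376
W_by_gas = 5379 J.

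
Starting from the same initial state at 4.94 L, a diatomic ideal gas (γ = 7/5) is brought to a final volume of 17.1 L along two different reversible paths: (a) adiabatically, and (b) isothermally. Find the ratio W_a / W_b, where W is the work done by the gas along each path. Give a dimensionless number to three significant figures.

Path (a) adiabatic: W = P₁V₁(1 − (V₁/V₂)^(γ−1))/(γ−1) → W_a/(P₁V₁) = 0.9786.
Path (b) isothermal: W = P₁V₁ ln(V₂/V₁) → W_b/(P₁V₁) = 1.242.
W_a / W_b = 0.9786 / 1.242 = 0.7881.

W_a / W_b ≈ 0.788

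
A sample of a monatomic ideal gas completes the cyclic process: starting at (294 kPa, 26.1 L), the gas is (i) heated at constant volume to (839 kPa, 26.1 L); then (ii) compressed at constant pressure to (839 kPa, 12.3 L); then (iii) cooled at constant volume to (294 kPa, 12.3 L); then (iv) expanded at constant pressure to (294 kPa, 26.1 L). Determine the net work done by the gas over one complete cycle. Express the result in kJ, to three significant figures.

Constant-volume legs do no work.
W(ii) = (839)(12.3 − 26.1) = -11578 J; W(iv) = (294)(26.1 − 12.3) = 4057 J.
W_net = -11578 + 4057 = -7521 J (the counter-clockwise enclosed area).

W_net ≈ -7.52 kJ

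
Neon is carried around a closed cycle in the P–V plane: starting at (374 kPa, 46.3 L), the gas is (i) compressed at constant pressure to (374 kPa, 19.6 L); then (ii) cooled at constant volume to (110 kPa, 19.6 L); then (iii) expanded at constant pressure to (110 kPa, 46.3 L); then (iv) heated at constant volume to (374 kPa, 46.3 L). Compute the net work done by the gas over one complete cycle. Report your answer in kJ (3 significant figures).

W_net ≈ -7.05 kJ

Constant-volume legs do no work.
W(i) = (374)(19.6 − 46.3) = -9986 J; W(iii) = (110)(46.3 − 19.6) = 2937 J.
W_net = -9986 + 2937 = -7049 J (the counter-clockwise enclosed area).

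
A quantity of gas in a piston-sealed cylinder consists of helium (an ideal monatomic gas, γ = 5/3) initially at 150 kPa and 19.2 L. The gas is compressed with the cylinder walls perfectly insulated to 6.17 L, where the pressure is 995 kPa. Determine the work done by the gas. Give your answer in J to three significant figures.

W ≈ -4890 J

Adiabatic: W = (P₁V₁ − P₂V₂)/(γ − 1) with γ = 5/3.
P₁V₁ = 2880 J, P₂V₂ = 6139 J.
W = (2880 − 6139) / 0.6667 = -4889 J.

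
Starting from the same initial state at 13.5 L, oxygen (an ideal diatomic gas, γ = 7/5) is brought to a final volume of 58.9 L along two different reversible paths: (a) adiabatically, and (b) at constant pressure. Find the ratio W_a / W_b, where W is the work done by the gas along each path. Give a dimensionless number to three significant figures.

Path (a) adiabatic: W = P₁V₁(1 − (V₁/V₂)^(γ−1))/(γ−1) → W_a/(P₁V₁) = 1.113.
Path (b) isobaric: W = P₁(V₂ − V₁) → W_b/(P₁V₁) = 3.363.
W_a / W_b = 1.113 / 3.363 = 0.331.

W_a / W_b ≈ 0.331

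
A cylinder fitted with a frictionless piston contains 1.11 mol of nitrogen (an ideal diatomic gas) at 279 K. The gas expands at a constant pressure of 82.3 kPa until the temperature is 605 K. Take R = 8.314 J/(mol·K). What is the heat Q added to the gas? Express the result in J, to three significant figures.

Isobaric: W = nRΔT = (1.11)(8.314)(326) = 3009 J.
ΔU = nCᵥΔT with Cᵥ = 5R/2: ΔU = (1.11)(20.79)(326) = 7521 J.
Q = ΔU + W = 7521 + 3009 = 10530 J.

Q ≈ 10500 J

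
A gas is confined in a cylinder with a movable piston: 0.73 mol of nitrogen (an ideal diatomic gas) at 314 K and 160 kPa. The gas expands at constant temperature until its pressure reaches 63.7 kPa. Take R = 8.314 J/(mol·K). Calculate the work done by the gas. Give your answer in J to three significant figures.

W ≈ 1760 J

Isothermal process: W = nRT ln(V₂/V₁) = nRT ln(P₁/P₂).
W = (0.73)(8.314)(314) × ln(160/63.7)
  = 1906 × ln(2.512) = 1906 × 0.921
W_by_gas = 1755 J.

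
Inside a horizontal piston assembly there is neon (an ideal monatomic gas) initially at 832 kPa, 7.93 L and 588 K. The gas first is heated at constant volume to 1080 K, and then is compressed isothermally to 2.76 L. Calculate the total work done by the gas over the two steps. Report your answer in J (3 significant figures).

Step 1 (isochoric): W = 0 (constant volume).
After step 1: P = 1528 kPa (V unchanged).
Step 2 (isothermal): W = P₁V₁ ln(V₂/V₁) = (12118) ln(2.76/7.93) = -12790 J.
W_total = 0 − 12790 = -12790 J.

W_total ≈ -12800 J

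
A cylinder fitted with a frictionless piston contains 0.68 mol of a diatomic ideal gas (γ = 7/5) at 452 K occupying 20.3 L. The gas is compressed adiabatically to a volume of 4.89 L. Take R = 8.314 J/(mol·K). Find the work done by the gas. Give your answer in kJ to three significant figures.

W ≈ -4.90 kJ

Adiabatic: TV^(γ−1) = const with γ = 7/5.
T₂ = T₁ (V₁/V₂)^(γ−1) = 452 × (20.3/4.89)^0.4 = 452 × 1.767 = 798.8 K.
W_by = nCᵥ(T₁ − T₂) = (0.68)(20.79)(452 − 798.8) = -4901 J.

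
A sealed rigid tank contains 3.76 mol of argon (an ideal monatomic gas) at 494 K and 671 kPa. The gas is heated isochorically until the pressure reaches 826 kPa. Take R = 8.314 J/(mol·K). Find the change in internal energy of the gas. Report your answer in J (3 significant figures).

ΔU ≈ 5350 J

Constant volume ⇒ W = 0, so Q = ΔU = nCᵥΔT with Cᵥ = 3R/2 = 12.47 J/(mol·K).
At constant V, T₂/T₁ = P₂/P₁ ⇒ ΔT = T₁(P₂/P₁ − 1) = 494·(826/671 − 1) = 114.1 K.
ΔU = (3.76)(12.47)(114.1) = 5351 J.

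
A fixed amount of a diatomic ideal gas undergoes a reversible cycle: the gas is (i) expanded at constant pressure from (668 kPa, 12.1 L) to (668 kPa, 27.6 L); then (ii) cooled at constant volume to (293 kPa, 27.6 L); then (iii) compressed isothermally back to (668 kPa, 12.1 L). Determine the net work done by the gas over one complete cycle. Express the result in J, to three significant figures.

Leg (i): W = PΔV = (668)(27.6 − 12.1) = 10354 J.
Leg (ii): W = 0.
Leg (iii): W = PᵢVᵢ ln(V_f/Vᵢ) = (8087) ln(12.1/27.6) = -6668 J.
W_net = 10354 − 6668 = 3686 J.

W_net ≈ 3690 J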